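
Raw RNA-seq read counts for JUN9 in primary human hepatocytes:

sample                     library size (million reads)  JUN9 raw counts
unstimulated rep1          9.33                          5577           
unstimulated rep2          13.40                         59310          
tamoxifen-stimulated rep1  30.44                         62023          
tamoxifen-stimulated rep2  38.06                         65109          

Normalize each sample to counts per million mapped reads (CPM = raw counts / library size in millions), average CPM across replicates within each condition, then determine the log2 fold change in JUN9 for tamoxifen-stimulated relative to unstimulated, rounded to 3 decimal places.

CPM(unstimulated rep1) = 5577 / 9.33 = 597.7492
CPM(unstimulated rep2) = 59310 / 13.40 = 4426.1194
CPM(tamoxifen-stimulated rep1) = 62023 / 30.44 = 2037.5493
CPM(tamoxifen-stimulated rep2) = 65109 / 38.06 = 1710.6936
mean CPM(unstimulated) = 2511.9343; mean CPM(tamoxifen-stimulated) = 1874.1215
Fold change = 1874.1215 / 2511.9343 = 0.74609
log2(0.74609) = -0.4226

-0.423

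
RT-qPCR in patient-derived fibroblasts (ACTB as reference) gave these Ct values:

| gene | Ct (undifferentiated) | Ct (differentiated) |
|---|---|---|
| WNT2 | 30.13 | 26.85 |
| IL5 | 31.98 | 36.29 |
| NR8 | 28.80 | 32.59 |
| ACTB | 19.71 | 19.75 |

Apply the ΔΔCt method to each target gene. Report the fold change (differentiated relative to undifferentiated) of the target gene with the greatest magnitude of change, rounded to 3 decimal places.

0.052

WNT2: ΔΔCt = (26.85−19.75) − (30.13−19.71) = 7.10 − 10.42 = -3.32; fold change = 2^3.32 = 9.987
IL5: ΔΔCt = (36.29−19.75) − (31.98−19.71) = 16.54 − 12.27 = 4.27; fold change = 2^-4.27 = 0.052
NR8: ΔΔCt = (32.59−19.75) − (28.80−19.71) = 12.84 − 9.09 = 3.75; fold change = 2^-3.75 = 0.074
IL5 has the largest |ΔΔCt| = 4.27.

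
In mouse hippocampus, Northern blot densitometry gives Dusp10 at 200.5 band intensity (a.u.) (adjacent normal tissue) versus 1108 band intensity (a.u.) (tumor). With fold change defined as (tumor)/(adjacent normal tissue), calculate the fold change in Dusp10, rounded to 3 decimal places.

Fold change = 1108 / 200.5 = 5.5262
Dusp10 is upregulated.

5.526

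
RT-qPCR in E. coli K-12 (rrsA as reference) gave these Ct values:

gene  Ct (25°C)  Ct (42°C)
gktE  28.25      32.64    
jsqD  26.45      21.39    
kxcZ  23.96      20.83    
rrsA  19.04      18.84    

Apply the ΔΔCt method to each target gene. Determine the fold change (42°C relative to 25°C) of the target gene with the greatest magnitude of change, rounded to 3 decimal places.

gktE: ΔΔCt = (32.64−18.84) − (28.25−19.04) = 13.80 − 9.21 = 4.59; fold change = 2^-4.59 = 0.042
jsqD: ΔΔCt = (21.39−18.84) − (26.45−19.04) = 2.55 − 7.41 = -4.86; fold change = 2^4.86 = 29.041
kxcZ: ΔΔCt = (20.83−18.84) − (23.96−19.04) = 1.99 − 4.92 = -2.93; fold change = 2^2.93 = 7.621
jsqD has the largest |ΔΔCt| = 4.86.

29.041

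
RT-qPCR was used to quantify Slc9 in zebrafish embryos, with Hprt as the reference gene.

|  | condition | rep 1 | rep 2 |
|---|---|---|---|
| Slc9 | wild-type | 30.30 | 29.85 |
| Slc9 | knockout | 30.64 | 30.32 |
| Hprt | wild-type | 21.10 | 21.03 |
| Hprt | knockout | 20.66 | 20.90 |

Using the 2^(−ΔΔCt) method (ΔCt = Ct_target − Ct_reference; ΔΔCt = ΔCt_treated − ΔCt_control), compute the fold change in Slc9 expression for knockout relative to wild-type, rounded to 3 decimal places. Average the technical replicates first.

0.620

Mean Ct: Slc9 wild-type 30.075; Slc9 knockout 30.480; Hprt wild-type 21.065; Hprt knockout 20.780
ΔCt(wild-type) = 30.075 − 21.065 = 9.010
ΔCt(knockout) = 30.480 − 20.780 = 9.700
ΔΔCt = 9.700 − 9.010 = 0.690
Fold change = 2^(−0.690) = 0.6199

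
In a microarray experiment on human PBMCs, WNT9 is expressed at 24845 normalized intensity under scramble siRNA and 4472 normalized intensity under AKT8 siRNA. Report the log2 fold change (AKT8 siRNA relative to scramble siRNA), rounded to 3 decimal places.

Fold change = 4472 / 24845 = 0.1800
log2(0.1800) = -2.4740

-2.474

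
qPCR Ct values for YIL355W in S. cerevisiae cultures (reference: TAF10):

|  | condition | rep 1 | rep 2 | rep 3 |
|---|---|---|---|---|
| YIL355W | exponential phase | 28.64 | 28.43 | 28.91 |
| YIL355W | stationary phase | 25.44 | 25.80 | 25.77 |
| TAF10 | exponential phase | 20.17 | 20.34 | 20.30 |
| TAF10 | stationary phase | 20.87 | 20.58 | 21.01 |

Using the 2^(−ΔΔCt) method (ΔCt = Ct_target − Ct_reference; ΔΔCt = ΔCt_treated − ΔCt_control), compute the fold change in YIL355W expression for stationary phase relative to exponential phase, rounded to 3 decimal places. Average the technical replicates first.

Mean Ct: YIL355W exponential phase 28.660; YIL355W stationary phase 25.670; TAF10 exponential phase 20.270; TAF10 stationary phase 20.820
ΔCt(exponential phase) = 28.660 − 20.270 = 8.390
ΔCt(stationary phase) = 25.670 − 20.820 = 4.850
ΔΔCt = 4.850 − 8.390 = -3.540
Fold change = 2^(−(-3.540)) = 2^3.540 = 11.6318

11.632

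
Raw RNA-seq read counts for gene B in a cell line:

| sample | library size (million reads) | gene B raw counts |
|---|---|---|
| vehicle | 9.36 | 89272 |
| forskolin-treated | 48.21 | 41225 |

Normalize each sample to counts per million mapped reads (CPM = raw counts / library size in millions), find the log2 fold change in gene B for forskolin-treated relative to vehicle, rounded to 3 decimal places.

CPM(vehicle) = 89272 / 9.36 = 9537.6068
CPM(forskolin-treated) = 41225 / 48.21 = 855.1130
Fold change = 855.1130 / 9537.6068 = 0.08966
log2(0.08966) = -3.4794

-3.479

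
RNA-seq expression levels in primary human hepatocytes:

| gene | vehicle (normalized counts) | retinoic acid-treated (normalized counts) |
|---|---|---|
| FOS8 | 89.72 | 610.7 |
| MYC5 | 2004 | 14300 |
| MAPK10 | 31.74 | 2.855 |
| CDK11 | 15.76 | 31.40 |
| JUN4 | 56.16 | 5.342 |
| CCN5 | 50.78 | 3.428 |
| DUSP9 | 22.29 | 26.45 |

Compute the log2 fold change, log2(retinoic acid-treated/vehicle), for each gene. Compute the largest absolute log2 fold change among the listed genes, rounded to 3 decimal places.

log2(610.7/89.72) = 2.767  (FOS8)
log2(14300/2004) = 2.835  (MYC5)
log2(2.855/31.74) = -3.475  (MAPK10)
log2(31.40/15.76) = 0.994  (CDK11)
log2(5.342/56.16) = -3.394  (JUN4)
log2(3.428/50.78) = -3.889  (CCN5)
log2(26.45/22.29) = 0.247  (DUSP9)
The largest magnitude belongs to CCN5.

3.889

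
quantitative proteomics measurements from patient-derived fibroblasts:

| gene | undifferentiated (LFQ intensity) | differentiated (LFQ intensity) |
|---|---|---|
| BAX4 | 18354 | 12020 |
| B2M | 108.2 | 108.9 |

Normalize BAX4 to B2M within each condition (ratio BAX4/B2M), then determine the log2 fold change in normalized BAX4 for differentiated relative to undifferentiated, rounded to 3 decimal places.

BAX4/B2M (undifferentiated) = 18354 / 108.2 = 169.63
BAX4/B2M (differentiated) = 12020 / 108.9 = 110.38
Fold change = 110.38 / 169.63 = 0.6507
log2(0.6507) = -0.6200

-0.620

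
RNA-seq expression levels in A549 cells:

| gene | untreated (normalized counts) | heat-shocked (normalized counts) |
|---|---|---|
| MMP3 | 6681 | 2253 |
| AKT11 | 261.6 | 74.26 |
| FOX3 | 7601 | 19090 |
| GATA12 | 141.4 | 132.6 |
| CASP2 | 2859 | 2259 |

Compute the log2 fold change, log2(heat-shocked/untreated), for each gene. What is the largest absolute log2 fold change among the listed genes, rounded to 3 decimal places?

log2(2253/6681) = -1.568  (MMP3)
log2(74.26/261.6) = -1.817  (AKT11)
log2(19090/7601) = 1.329  (FOX3)
log2(132.6/141.4) = -0.093  (GATA12)
log2(2259/2859) = -0.340  (CASP2)
The largest magnitude belongs to AKT11.

1.817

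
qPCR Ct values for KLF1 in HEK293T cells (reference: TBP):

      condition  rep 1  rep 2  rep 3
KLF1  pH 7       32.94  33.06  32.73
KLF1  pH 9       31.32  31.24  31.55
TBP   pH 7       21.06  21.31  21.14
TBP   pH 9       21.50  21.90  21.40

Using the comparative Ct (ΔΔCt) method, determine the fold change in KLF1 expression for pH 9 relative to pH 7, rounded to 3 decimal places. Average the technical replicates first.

3.918

Mean Ct: KLF1 pH 7 32.910; KLF1 pH 9 31.370; TBP pH 7 21.170; TBP pH 9 21.600
ΔCt(pH 7) = 32.910 − 21.170 = 11.740
ΔCt(pH 9) = 31.370 − 21.600 = 9.770
ΔΔCt = 9.770 − 11.740 = -1.970
Fold change = 2^(−(-1.970)) = 2^1.970 = 3.9177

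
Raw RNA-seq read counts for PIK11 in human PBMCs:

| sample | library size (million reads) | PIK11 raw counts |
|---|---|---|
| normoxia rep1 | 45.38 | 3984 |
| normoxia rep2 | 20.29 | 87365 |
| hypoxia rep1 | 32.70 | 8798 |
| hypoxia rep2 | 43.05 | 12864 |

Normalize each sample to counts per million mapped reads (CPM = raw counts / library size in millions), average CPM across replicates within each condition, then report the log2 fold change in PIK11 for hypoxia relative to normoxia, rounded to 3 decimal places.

-2.952

CPM(normoxia rep1) = 3984 / 45.38 = 87.7920
CPM(normoxia rep2) = 87365 / 20.29 = 4305.8157
CPM(hypoxia rep1) = 8798 / 32.70 = 269.0520
CPM(hypoxia rep2) = 12864 / 43.05 = 298.8153
mean CPM(normoxia) = 2196.8038; mean CPM(hypoxia) = 283.9337
Fold change = 283.9337 / 2196.8038 = 0.12925
log2(0.12925) = -2.9518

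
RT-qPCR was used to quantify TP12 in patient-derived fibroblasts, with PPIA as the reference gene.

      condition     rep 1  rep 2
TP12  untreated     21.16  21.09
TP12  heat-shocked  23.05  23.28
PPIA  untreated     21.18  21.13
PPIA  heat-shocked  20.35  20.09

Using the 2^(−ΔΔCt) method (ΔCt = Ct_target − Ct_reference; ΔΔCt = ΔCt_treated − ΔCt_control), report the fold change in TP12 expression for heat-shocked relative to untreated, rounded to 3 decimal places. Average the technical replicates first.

0.127

Mean Ct: TP12 untreated 21.125; TP12 heat-shocked 23.165; PPIA untreated 21.155; PPIA heat-shocked 20.220
ΔCt(untreated) = 21.125 − 21.155 = -0.030
ΔCt(heat-shocked) = 23.165 − 20.220 = 2.945
ΔΔCt = 2.945 − (-0.030) = 2.975
Fold change = 2^(−2.975) = 0.1272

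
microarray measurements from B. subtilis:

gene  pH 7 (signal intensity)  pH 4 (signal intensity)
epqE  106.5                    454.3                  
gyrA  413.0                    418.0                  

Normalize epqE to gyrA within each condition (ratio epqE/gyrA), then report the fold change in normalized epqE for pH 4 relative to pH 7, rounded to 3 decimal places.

epqE/gyrA (pH 7) = 106.5 / 413.0 = 0.25787
epqE/gyrA (pH 4) = 454.3 / 418.0 = 1.0868
Fold change = 1.0868 / 0.25787 = 4.2147

4.215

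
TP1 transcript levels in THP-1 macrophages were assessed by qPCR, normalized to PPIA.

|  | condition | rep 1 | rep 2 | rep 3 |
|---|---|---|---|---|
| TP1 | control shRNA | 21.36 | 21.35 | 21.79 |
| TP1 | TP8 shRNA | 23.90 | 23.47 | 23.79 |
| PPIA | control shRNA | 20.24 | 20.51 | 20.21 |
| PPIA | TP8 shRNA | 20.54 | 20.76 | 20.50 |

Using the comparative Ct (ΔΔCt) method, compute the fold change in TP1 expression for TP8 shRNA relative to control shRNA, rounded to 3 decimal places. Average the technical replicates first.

0.261

Mean Ct: TP1 control shRNA 21.500; TP1 TP8 shRNA 23.720; PPIA control shRNA 20.320; PPIA TP8 shRNA 20.600
ΔCt(control shRNA) = 21.500 − 20.320 = 1.180
ΔCt(TP8 shRNA) = 23.720 − 20.600 = 3.120
ΔΔCt = 3.120 − 1.180 = 1.940
Fold change = 2^(−1.940) = 0.2606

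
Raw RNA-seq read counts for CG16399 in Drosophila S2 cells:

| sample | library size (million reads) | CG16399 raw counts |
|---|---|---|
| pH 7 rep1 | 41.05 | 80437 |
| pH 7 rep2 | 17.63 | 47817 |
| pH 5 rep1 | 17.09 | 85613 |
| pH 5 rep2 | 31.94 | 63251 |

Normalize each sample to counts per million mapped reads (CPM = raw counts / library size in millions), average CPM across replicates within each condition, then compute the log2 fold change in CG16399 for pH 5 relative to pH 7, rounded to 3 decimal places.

0.581

CPM(pH 7 rep1) = 80437 / 41.05 = 1959.4884
CPM(pH 7 rep2) = 47817 / 17.63 = 2712.2518
CPM(pH 5 rep1) = 85613 / 17.09 = 5009.5377
CPM(pH 5 rep2) = 63251 / 31.94 = 1980.3068
mean CPM(pH 7) = 2335.8701; mean CPM(pH 5) = 3494.9223
Fold change = 3494.9223 / 2335.8701 = 1.49620
log2(1.49620) = 0.5813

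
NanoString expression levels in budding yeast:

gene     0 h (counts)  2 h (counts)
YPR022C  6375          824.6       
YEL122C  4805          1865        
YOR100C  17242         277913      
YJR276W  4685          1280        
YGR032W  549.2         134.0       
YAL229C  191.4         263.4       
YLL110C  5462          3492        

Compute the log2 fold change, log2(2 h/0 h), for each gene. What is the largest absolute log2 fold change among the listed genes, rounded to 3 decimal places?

log2(824.6/6375) = -2.951  (YPR022C)
log2(1865/4805) = -1.365  (YEL122C)
log2(277913/17242) = 4.011  (YOR100C)
log2(1280/4685) = -1.872  (YJR276W)
log2(134.0/549.2) = -2.035  (YGR032W)
log2(263.4/191.4) = 0.461  (YAL229C)
log2(3492/5462) = -0.645  (YLL110C)
The largest magnitude belongs to YOR100C.

4.011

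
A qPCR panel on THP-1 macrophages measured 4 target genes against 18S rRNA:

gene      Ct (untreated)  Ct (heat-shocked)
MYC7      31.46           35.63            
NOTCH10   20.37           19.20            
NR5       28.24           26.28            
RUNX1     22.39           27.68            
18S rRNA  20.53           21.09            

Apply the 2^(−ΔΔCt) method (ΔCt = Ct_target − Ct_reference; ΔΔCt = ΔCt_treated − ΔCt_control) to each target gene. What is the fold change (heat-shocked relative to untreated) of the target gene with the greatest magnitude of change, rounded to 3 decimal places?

0.038

MYC7: ΔΔCt = (35.63−21.09) − (31.46−20.53) = 14.54 − 10.93 = 3.61; fold change = 2^-3.61 = 0.082
NOTCH10: ΔΔCt = (19.20−21.09) − (20.37−20.53) = -1.89 − (-0.16) = -1.73; fold change = 2^1.73 = 3.317
NR5: ΔΔCt = (26.28−21.09) − (28.24−20.53) = 5.19 − 7.71 = -2.52; fold change = 2^2.52 = 5.736
RUNX1: ΔΔCt = (27.68−21.09) − (22.39−20.53) = 6.59 − 1.86 = 4.73; fold change = 2^-4.73 = 0.038
RUNX1 has the largest |ΔΔCt| = 4.73.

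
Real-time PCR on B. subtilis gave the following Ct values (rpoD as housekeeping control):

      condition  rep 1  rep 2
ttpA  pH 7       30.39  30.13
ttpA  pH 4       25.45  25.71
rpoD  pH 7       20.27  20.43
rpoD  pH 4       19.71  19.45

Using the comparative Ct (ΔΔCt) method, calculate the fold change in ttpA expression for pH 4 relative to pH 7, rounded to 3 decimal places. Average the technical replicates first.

15.032

Mean Ct: ttpA pH 7 30.260; ttpA pH 4 25.580; rpoD pH 7 20.350; rpoD pH 4 19.580
ΔCt(pH 7) = 30.260 − 20.350 = 9.910
ΔCt(pH 4) = 25.580 − 19.580 = 6.000
ΔΔCt = 6.000 − 9.910 = -3.910
Fold change = 2^(−(-3.910)) = 2^3.910 = 15.0324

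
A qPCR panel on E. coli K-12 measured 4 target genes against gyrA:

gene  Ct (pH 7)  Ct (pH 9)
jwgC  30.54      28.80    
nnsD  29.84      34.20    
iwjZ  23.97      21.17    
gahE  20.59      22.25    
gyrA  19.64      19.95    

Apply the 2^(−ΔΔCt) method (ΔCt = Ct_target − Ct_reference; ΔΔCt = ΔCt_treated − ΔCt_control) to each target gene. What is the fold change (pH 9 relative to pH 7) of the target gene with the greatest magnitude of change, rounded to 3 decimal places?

jwgC: ΔΔCt = (28.80−19.95) − (30.54−19.64) = 8.85 − 10.90 = -2.05; fold change = 2^2.05 = 4.141
nnsD: ΔΔCt = (34.20−19.95) − (29.84−19.64) = 14.25 − 10.20 = 4.05; fold change = 2^-4.05 = 0.060
iwjZ: ΔΔCt = (21.17−19.95) − (23.97−19.64) = 1.22 − 4.33 = -3.11; fold change = 2^3.11 = 8.634
gahE: ΔΔCt = (22.25−19.95) − (20.59−19.64) = 2.30 − 0.95 = 1.35; fold change = 2^-1.35 = 0.392
nnsD has the largest |ΔΔCt| = 4.05.

0.060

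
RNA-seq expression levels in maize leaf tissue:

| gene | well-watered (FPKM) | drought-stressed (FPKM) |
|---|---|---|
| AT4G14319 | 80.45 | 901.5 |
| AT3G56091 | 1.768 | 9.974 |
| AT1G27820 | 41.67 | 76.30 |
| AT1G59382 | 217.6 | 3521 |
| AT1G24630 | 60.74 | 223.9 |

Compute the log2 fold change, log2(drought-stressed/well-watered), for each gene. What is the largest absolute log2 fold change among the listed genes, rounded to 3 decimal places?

log2(901.5/80.45) = 3.486  (AT4G14319)
log2(9.974/1.768) = 2.496  (AT3G56091)
log2(76.30/41.67) = 0.873  (AT1G27820)
log2(3521/217.6) = 4.016  (AT1G59382)
log2(223.9/60.74) = 1.882  (AT1G24630)
The largest magnitude belongs to AT1G59382.

4.016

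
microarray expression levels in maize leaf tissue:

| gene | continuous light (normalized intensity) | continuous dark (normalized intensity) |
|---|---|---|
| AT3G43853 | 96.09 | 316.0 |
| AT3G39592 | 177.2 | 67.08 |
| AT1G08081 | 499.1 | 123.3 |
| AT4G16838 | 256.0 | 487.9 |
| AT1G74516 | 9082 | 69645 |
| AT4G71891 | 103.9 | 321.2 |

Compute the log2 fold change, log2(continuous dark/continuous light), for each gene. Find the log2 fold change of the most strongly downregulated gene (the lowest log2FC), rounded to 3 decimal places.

-2.017

log2(316.0/96.09) = 1.717  (AT3G43853)
log2(67.08/177.2) = -1.401  (AT3G39592)
log2(123.3/499.1) = -2.017  (AT1G08081)
log2(487.9/256.0) = 0.930  (AT4G16838)
log2(69645/9082) = 2.939  (AT1G74516)
log2(321.2/103.9) = 1.628  (AT4G71891)
AT1G08081 is most strongly downregulated.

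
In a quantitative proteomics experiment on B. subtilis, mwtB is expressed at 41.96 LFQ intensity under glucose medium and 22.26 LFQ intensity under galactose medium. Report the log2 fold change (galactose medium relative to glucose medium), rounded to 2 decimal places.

Fold change = 22.26 / 41.96 = 0.5305
log2(0.5305) = -0.915

-0.91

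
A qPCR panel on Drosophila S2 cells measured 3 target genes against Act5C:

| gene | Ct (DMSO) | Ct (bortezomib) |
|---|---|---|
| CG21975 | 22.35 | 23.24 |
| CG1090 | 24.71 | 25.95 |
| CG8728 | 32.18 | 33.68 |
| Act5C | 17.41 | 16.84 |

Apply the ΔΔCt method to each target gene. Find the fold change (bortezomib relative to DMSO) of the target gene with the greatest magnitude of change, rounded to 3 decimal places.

0.238

CG21975: ΔΔCt = (23.24−16.84) − (22.35−17.41) = 6.40 − 4.94 = 1.46; fold change = 2^-1.46 = 0.363
CG1090: ΔΔCt = (25.95−16.84) − (24.71−17.41) = 9.11 − 7.30 = 1.81; fold change = 2^-1.81 = 0.285
CG8728: ΔΔCt = (33.68−16.84) − (32.18−17.41) = 16.84 − 14.77 = 2.07; fold change = 2^-2.07 = 0.238
CG8728 has the largest |ΔΔCt| = 2.07.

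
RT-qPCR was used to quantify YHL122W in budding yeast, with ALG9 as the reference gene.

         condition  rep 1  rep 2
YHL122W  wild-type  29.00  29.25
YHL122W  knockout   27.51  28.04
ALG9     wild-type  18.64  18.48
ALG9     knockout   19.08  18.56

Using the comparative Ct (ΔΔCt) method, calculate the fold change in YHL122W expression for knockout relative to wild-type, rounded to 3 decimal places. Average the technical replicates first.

3.053

Mean Ct: YHL122W wild-type 29.125; YHL122W knockout 27.775; ALG9 wild-type 18.560; ALG9 knockout 18.820
ΔCt(wild-type) = 29.125 − 18.560 = 10.565
ΔCt(knockout) = 27.775 − 18.820 = 8.955
ΔΔCt = 8.955 − 10.565 = -1.610
Fold change = 2^(−(-1.610)) = 2^1.610 = 3.0525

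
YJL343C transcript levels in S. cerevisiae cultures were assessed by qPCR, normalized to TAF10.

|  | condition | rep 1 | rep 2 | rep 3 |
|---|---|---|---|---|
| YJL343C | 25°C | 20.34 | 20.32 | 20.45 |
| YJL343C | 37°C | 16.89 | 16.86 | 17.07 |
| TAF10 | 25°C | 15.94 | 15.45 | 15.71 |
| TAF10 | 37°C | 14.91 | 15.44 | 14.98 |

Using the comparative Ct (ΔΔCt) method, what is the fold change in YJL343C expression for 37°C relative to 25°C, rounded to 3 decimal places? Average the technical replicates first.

7.160

Mean Ct: YJL343C 25°C 20.370; YJL343C 37°C 16.940; TAF10 25°C 15.700; TAF10 37°C 15.110
ΔCt(25°C) = 20.370 − 15.700 = 4.670
ΔCt(37°C) = 16.940 − 15.110 = 1.830
ΔΔCt = 1.830 − 4.670 = -2.840
Fold change = 2^(−(-2.840)) = 2^2.840 = 7.1602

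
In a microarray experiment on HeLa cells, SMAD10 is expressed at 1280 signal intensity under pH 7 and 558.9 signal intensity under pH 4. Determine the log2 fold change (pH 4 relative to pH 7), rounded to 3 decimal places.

-1.195

Fold change = 558.9 / 1280 = 0.4366
log2(0.4366) = -1.1955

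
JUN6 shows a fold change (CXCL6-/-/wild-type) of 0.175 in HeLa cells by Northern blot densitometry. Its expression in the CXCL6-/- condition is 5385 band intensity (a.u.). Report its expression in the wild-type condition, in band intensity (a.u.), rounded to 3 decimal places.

wild-type expression = 5385 / 0.175 = 30771.429

30771.429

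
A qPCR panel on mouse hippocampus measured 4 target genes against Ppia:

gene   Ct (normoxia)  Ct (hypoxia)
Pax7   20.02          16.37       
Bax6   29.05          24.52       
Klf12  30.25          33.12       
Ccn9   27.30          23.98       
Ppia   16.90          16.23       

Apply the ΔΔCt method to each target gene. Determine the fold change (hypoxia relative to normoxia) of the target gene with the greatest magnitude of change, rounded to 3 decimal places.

14.520

Pax7: ΔΔCt = (16.37−16.23) − (20.02−16.90) = 0.14 − 3.12 = -2.98; fold change = 2^2.98 = 7.890
Bax6: ΔΔCt = (24.52−16.23) − (29.05−16.90) = 8.29 − 12.15 = -3.86; fold change = 2^3.86 = 14.520
Klf12: ΔΔCt = (33.12−16.23) − (30.25−16.90) = 16.89 − 13.35 = 3.54; fold change = 2^-3.54 = 0.086
Ccn9: ΔΔCt = (23.98−16.23) − (27.30−16.90) = 7.75 − 10.40 = -2.65; fold change = 2^2.65 = 6.277
Bax6 has the largest |ΔΔCt| = 3.86.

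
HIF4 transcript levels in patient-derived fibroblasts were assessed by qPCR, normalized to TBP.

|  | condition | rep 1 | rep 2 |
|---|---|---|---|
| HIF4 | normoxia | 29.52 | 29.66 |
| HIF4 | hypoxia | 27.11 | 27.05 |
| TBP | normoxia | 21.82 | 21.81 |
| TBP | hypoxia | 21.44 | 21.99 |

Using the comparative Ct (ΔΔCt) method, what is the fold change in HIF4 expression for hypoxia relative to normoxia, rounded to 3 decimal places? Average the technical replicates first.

5.315

Mean Ct: HIF4 normoxia 29.590; HIF4 hypoxia 27.080; TBP normoxia 21.815; TBP hypoxia 21.715
ΔCt(normoxia) = 29.590 − 21.815 = 7.775
ΔCt(hypoxia) = 27.080 − 21.715 = 5.365
ΔΔCt = 5.365 − 7.775 = -2.410
Fold change = 2^(−(-2.410)) = 2^2.410 = 5.3147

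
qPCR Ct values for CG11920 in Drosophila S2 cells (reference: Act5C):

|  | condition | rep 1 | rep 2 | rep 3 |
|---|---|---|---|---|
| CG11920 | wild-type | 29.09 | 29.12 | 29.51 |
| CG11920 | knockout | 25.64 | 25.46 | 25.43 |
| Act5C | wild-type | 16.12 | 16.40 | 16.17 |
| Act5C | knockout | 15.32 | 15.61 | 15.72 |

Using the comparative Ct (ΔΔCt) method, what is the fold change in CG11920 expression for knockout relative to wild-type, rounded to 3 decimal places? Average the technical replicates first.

Mean Ct: CG11920 wild-type 29.240; CG11920 knockout 25.510; Act5C wild-type 16.230; Act5C knockout 15.550
ΔCt(wild-type) = 29.240 − 16.230 = 13.010
ΔCt(knockout) = 25.510 − 15.550 = 9.960
ΔΔCt = 9.960 − 13.010 = -3.050
Fold change = 2^(−(-3.050)) = 2^3.050 = 8.2821

8.282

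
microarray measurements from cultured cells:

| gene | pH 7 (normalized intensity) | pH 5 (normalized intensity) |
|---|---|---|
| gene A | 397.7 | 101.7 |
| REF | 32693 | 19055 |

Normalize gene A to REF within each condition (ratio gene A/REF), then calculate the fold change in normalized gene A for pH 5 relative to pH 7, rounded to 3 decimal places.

0.439

gene A/REF (pH 7) = 397.7 / 32693 = 0.012165
gene A/REF (pH 5) = 101.7 / 19055 = 0.0053372
Fold change = 0.0053372 / 0.012165 = 0.4387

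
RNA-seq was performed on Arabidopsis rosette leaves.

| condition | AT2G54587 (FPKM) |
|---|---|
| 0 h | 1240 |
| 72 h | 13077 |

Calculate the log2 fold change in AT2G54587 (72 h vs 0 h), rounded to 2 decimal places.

Fold change = 13077 / 1240 = 10.5460
log2(10.5460) = 3.399

3.40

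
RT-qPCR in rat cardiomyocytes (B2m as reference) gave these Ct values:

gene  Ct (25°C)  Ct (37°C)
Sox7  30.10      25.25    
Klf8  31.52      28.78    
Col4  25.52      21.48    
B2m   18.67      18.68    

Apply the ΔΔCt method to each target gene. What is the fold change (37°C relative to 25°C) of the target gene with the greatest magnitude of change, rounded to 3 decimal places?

Sox7: ΔΔCt = (25.25−18.68) − (30.10−18.67) = 6.57 − 11.43 = -4.86; fold change = 2^4.86 = 29.041
Klf8: ΔΔCt = (28.78−18.68) − (31.52−18.67) = 10.10 − 12.85 = -2.75; fold change = 2^2.75 = 6.727
Col4: ΔΔCt = (21.48−18.68) − (25.52−18.67) = 2.80 − 6.85 = -4.05; fold change = 2^4.05 = 16.564
Sox7 has the largest |ΔΔCt| = 4.86.

29.041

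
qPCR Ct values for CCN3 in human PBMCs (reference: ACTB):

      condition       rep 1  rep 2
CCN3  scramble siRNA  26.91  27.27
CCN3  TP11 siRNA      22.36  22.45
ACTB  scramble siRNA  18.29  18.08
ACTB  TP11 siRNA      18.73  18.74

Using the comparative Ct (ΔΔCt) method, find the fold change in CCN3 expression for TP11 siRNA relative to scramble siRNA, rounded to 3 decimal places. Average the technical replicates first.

37.661

Mean Ct: CCN3 scramble siRNA 27.090; CCN3 TP11 siRNA 22.405; ACTB scramble siRNA 18.185; ACTB TP11 siRNA 18.735
ΔCt(scramble siRNA) = 27.090 − 18.185 = 8.905
ΔCt(TP11 siRNA) = 22.405 − 18.735 = 3.670
ΔΔCt = 3.670 − 8.905 = -5.235
Fold change = 2^(−(-5.235)) = 2^5.235 = 37.6610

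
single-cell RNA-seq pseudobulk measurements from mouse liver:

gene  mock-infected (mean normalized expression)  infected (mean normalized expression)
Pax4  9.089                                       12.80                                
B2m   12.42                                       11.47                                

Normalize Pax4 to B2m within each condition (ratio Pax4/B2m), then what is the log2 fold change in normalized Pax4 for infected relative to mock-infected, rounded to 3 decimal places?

0.609

Pax4/B2m (mock-infected) = 9.089 / 12.42 = 0.7318
Pax4/B2m (infected) = 12.80 / 11.47 = 1.116
Fold change = 1.116 / 0.7318 = 1.5249
log2(1.5249) = 0.6088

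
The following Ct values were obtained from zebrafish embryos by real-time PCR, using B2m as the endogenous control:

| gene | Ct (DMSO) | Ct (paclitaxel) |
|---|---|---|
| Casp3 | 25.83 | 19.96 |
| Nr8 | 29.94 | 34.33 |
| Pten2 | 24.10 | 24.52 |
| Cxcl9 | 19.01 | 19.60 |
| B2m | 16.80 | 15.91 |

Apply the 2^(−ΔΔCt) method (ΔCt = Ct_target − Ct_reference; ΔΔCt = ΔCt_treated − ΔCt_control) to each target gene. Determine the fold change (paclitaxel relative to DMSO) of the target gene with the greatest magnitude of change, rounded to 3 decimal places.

0.026

Casp3: ΔΔCt = (19.96−15.91) − (25.83−16.80) = 4.05 − 9.03 = -4.98; fold change = 2^4.98 = 31.559
Nr8: ΔΔCt = (34.33−15.91) − (29.94−16.80) = 18.42 − 13.14 = 5.28; fold change = 2^-5.28 = 0.026
Pten2: ΔΔCt = (24.52−15.91) − (24.10−16.80) = 8.61 − 7.30 = 1.31; fold change = 2^-1.31 = 0.403
Cxcl9: ΔΔCt = (19.60−15.91) − (19.01−16.80) = 3.69 − 2.21 = 1.48; fold change = 2^-1.48 = 0.358
Nr8 has the largest |ΔΔCt| = 5.28.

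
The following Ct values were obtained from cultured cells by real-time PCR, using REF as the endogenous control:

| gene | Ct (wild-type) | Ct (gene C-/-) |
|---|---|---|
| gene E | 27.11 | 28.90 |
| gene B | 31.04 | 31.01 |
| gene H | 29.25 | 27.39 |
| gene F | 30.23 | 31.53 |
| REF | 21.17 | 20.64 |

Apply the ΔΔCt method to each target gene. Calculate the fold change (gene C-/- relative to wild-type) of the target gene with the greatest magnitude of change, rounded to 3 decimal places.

gene E: ΔΔCt = (28.90−20.64) − (27.11−21.17) = 8.26 − 5.94 = 2.32; fold change = 2^-2.32 = 0.200
gene B: ΔΔCt = (31.01−20.64) − (31.04−21.17) = 10.37 − 9.87 = 0.50; fold change = 2^-0.50 = 0.707
gene H: ΔΔCt = (27.39−20.64) − (29.25−21.17) = 6.75 − 8.08 = -1.33; fold change = 2^1.33 = 2.514
gene F: ΔΔCt = (31.53−20.64) − (30.23−21.17) = 10.89 − 9.06 = 1.83; fold change = 2^-1.83 = 0.281
gene E has the largest |ΔΔCt| = 2.32.

0.200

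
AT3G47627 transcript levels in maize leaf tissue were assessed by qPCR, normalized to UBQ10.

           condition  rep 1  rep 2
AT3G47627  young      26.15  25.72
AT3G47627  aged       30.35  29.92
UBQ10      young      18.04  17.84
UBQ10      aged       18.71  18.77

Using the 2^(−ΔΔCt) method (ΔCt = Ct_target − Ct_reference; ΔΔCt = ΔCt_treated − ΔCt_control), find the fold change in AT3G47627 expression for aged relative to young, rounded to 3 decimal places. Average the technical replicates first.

Mean Ct: AT3G47627 young 25.935; AT3G47627 aged 30.135; UBQ10 young 17.940; UBQ10 aged 18.740
ΔCt(young) = 25.935 − 17.940 = 7.995
ΔCt(aged) = 30.135 − 18.740 = 11.395
ΔΔCt = 11.395 − 7.995 = 3.400
Fold change = 2^(−3.400) = 0.0947

0.095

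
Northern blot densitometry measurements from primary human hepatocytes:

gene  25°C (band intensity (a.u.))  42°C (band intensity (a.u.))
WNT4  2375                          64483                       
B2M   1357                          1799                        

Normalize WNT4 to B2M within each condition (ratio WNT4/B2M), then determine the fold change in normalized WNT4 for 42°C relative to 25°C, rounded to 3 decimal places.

WNT4/B2M (25°C) = 2375 / 1357 = 1.7502
WNT4/B2M (42°C) = 64483 / 1799 = 35.844
Fold change = 35.844 / 1.7502 = 20.4800

20.480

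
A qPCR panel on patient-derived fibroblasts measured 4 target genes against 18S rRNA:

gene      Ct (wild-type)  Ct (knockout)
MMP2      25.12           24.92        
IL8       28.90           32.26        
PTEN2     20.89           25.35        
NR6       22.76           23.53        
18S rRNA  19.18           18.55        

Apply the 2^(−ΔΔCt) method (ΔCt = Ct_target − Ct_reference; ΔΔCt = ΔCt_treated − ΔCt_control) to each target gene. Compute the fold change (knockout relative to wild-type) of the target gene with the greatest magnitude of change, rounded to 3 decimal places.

0.029

MMP2: ΔΔCt = (24.92−18.55) − (25.12−19.18) = 6.37 − 5.94 = 0.43; fold change = 2^-0.43 = 0.742
IL8: ΔΔCt = (32.26−18.55) − (28.90−19.18) = 13.71 − 9.72 = 3.99; fold change = 2^-3.99 = 0.063
PTEN2: ΔΔCt = (25.35−18.55) − (20.89−19.18) = 6.80 − 1.71 = 5.09; fold change = 2^-5.09 = 0.029
NR6: ΔΔCt = (23.53−18.55) − (22.76−19.18) = 4.98 − 3.58 = 1.40; fold change = 2^-1.40 = 0.379
PTEN2 has the largest |ΔΔCt| = 5.09.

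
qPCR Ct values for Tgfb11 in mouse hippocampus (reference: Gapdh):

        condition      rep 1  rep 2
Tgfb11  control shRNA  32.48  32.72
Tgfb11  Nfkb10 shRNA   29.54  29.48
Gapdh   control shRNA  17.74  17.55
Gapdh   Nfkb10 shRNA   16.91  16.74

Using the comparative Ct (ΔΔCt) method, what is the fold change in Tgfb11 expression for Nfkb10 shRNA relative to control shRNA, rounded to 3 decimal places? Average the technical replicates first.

4.823

Mean Ct: Tgfb11 control shRNA 32.600; Tgfb11 Nfkb10 shRNA 29.510; Gapdh control shRNA 17.645; Gapdh Nfkb10 shRNA 16.825
ΔCt(control shRNA) = 32.600 − 17.645 = 14.955
ΔCt(Nfkb10 shRNA) = 29.510 − 16.825 = 12.685
ΔΔCt = 12.685 − 14.955 = -2.270
Fold change = 2^(−(-2.270)) = 2^2.270 = 4.8232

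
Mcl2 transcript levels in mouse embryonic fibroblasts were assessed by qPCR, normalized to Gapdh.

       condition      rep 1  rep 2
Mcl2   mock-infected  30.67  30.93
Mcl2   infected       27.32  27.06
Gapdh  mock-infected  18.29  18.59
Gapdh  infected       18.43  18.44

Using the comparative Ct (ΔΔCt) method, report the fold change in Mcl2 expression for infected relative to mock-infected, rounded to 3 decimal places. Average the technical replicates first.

Mean Ct: Mcl2 mock-infected 30.800; Mcl2 infected 27.190; Gapdh mock-infected 18.440; Gapdh infected 18.435
ΔCt(mock-infected) = 30.800 − 18.440 = 12.360
ΔCt(infected) = 27.190 − 18.435 = 8.755
ΔΔCt = 8.755 − 12.360 = -3.605
Fold change = 2^(−(-3.605)) = 2^3.605 = 12.1678

12.168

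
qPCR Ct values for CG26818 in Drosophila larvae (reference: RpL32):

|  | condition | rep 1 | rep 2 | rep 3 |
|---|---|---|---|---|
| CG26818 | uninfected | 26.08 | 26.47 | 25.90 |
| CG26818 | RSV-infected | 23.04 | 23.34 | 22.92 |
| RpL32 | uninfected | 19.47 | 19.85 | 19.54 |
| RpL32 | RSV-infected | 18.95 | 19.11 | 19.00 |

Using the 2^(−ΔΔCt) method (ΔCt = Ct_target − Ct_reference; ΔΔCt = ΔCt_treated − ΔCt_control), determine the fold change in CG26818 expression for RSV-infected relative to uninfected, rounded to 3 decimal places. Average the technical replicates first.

5.464

Mean Ct: CG26818 uninfected 26.150; CG26818 RSV-infected 23.100; RpL32 uninfected 19.620; RpL32 RSV-infected 19.020
ΔCt(uninfected) = 26.150 − 19.620 = 6.530
ΔCt(RSV-infected) = 23.100 − 19.020 = 4.080
ΔΔCt = 4.080 − 6.530 = -2.450
Fold change = 2^(−(-2.450)) = 2^2.450 = 5.4642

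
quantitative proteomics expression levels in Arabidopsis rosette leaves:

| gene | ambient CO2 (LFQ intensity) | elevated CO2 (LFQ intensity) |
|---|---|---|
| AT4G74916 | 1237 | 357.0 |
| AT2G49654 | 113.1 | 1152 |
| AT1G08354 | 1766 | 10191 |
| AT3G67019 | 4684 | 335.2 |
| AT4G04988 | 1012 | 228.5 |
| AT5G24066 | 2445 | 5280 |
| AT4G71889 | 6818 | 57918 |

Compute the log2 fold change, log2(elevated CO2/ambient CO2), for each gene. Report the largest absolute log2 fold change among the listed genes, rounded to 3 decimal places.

log2(357.0/1237) = -1.793  (AT4G74916)
log2(1152/113.1) = 3.348  (AT2G49654)
log2(10191/1766) = 2.529  (AT1G08354)
log2(335.2/4684) = -3.805  (AT3G67019)
log2(228.5/1012) = -2.147  (AT4G04988)
log2(5280/2445) = 1.111  (AT5G24066)
log2(57918/6818) = 3.087  (AT4G71889)
The largest magnitude belongs to AT3G67019.

3.805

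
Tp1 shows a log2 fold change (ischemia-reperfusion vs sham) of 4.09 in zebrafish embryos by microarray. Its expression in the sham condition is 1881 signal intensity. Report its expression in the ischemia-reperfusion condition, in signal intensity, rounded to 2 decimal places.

32033.29

Fold change = 2^(4.09) = 17.0299
ischemia-reperfusion expression = 1881 × 17.0299 = 32033.29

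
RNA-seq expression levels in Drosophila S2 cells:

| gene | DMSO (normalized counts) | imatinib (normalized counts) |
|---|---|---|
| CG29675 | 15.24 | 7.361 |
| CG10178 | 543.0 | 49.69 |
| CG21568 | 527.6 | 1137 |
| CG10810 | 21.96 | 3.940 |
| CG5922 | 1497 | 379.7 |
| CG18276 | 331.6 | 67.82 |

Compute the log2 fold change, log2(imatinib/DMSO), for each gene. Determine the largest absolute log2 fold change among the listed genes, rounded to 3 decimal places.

log2(7.361/15.24) = -1.050  (CG29675)
log2(49.69/543.0) = -3.450  (CG10178)
log2(1137/527.6) = 1.108  (CG21568)
log2(3.940/21.96) = -2.479  (CG10810)
log2(379.7/1497) = -1.979  (CG5922)
log2(67.82/331.6) = -2.290  (CG18276)
The largest magnitude belongs to CG10178.

3.450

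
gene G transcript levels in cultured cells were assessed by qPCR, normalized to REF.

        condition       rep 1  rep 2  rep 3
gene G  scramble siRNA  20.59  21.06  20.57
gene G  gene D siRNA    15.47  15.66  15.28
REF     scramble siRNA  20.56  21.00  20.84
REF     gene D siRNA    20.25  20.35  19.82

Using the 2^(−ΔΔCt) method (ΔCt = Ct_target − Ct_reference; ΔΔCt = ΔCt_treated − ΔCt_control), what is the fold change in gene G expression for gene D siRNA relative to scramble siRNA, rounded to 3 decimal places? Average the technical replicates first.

Mean Ct: gene G scramble siRNA 20.740; gene G gene D siRNA 15.470; REF scramble siRNA 20.800; REF gene D siRNA 20.140
ΔCt(scramble siRNA) = 20.740 − 20.800 = -0.060
ΔCt(gene D siRNA) = 15.470 − 20.140 = -4.670
ΔΔCt = -4.670 − (-0.060) = -4.610
Fold change = 2^(−(-4.610)) = 2^4.610 = 24.4201

24.420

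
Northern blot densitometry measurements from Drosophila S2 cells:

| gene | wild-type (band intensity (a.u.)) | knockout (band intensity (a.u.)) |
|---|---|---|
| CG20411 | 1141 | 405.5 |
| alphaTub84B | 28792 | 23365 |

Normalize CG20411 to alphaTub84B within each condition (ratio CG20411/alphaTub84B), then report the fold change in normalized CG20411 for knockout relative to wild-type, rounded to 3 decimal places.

0.438

CG20411/alphaTub84B (wild-type) = 1141 / 28792 = 0.039629
CG20411/alphaTub84B (knockout) = 405.5 / 23365 = 0.017355
Fold change = 0.017355 / 0.039629 = 0.4379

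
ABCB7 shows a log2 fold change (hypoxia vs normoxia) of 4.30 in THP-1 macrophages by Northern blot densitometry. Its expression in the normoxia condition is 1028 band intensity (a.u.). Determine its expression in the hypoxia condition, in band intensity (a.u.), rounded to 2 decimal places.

20249.86

Fold change = 2^(4.30) = 19.6983
hypoxia expression = 1028 × 19.6983 = 20249.86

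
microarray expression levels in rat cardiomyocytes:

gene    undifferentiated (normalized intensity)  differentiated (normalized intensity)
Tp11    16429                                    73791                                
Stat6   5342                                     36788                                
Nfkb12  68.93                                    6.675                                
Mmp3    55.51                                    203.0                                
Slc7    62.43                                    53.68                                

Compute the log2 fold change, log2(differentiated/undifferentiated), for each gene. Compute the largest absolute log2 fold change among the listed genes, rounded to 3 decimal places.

3.368

log2(73791/16429) = 2.167  (Tp11)
log2(36788/5342) = 2.784  (Stat6)
log2(6.675/68.93) = -3.368  (Nfkb12)
log2(203.0/55.51) = 1.871  (Mmp3)
log2(53.68/62.43) = -0.218  (Slc7)
The largest magnitude belongs to Nfkb12.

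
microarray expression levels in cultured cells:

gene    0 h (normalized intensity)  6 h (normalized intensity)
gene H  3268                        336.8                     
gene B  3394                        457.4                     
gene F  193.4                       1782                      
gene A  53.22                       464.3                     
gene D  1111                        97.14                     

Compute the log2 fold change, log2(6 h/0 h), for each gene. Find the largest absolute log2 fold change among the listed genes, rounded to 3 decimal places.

log2(336.8/3268) = -3.278  (gene H)
log2(457.4/3394) = -2.891  (gene B)
log2(1782/193.4) = 3.204  (gene F)
log2(464.3/53.22) = 3.125  (gene A)
log2(97.14/1111) = -3.516  (gene D)
The largest magnitude belongs to gene D.

3.516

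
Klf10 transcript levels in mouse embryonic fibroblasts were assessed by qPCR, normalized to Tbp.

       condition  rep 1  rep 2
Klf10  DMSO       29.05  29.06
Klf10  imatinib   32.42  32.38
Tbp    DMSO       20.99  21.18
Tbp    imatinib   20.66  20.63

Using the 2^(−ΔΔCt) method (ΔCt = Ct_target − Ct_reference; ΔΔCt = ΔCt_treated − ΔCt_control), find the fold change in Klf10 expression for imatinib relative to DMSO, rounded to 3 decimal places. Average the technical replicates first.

0.073

Mean Ct: Klf10 DMSO 29.055; Klf10 imatinib 32.400; Tbp DMSO 21.085; Tbp imatinib 20.645
ΔCt(DMSO) = 29.055 − 21.085 = 7.970
ΔCt(imatinib) = 32.400 − 20.645 = 11.755
ΔΔCt = 11.755 − 7.970 = 3.785
Fold change = 2^(−3.785) = 0.0725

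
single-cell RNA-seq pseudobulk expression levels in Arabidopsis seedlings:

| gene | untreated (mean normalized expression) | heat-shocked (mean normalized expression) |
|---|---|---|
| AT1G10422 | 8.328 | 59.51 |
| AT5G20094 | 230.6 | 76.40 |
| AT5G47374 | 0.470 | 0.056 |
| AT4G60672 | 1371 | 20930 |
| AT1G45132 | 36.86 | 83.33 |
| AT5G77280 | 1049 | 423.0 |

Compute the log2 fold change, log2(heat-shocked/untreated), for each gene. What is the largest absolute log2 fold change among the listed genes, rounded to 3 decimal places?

log2(59.51/8.328) = 2.837  (AT1G10422)
log2(76.40/230.6) = -1.594  (AT5G20094)
log2(0.056/0.470) = -3.069  (AT5G47374)
log2(20930/1371) = 3.932  (AT4G60672)
log2(83.33/36.86) = 1.177  (AT1G45132)
log2(423.0/1049) = -1.310  (AT5G77280)
The largest magnitude belongs to AT4G60672.

3.932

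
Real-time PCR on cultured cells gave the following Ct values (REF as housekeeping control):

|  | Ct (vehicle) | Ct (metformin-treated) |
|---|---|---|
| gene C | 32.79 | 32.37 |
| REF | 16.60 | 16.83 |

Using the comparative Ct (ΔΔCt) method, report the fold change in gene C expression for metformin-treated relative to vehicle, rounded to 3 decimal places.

1.569

ΔCt(vehicle) = 32.790 − 16.600 = 16.190
ΔCt(metformin-treated) = 32.370 − 16.830 = 15.540
ΔΔCt = 15.540 − 16.190 = -0.650
Fold change = 2^(−(-0.650)) = 2^0.650 = 1.5692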